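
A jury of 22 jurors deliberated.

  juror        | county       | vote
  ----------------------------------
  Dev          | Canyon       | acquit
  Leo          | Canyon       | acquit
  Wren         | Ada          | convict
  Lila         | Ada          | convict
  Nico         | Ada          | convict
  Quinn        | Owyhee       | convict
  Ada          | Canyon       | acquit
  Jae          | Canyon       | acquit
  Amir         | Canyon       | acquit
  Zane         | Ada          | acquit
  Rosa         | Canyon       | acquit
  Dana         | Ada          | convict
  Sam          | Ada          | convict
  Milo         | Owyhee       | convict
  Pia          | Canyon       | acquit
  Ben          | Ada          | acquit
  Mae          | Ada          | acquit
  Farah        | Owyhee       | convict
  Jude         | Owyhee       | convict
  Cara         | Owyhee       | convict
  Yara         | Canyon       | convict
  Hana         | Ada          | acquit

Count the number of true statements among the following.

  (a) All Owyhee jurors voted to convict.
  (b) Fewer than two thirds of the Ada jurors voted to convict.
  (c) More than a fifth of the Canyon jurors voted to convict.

(a) Owyhee: |A| = 5, |A ∩ B| = 5; needs A ⊆ B, i.e. every element of A is in B (|A ∖ B| = 0) — true.
(b) Ada: |A| = 9, |A ∩ B| = 5; needs |A ∩ B| / |A| < 2/3 — true.
(c) Canyon: |A| = 8, |A ∩ B| = 1; needs |A ∩ B| / |A| > 1/5 — false.

2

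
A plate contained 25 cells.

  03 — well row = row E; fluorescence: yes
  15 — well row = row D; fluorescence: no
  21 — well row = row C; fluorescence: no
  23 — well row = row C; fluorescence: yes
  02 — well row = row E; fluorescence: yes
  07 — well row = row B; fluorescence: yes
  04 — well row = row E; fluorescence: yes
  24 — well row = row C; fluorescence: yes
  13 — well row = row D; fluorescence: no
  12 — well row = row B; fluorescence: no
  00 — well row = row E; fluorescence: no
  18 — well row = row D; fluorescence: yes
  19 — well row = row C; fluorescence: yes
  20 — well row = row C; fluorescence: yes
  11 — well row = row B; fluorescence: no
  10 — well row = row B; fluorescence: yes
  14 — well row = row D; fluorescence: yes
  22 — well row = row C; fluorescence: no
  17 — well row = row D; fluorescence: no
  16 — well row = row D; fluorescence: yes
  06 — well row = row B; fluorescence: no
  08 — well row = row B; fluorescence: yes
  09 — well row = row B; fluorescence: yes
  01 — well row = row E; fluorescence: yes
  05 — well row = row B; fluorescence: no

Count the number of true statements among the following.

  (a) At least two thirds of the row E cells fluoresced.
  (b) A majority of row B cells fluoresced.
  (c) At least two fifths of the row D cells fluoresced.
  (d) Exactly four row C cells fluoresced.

3

(a) row E: |A| = 5, |A ∩ B| = 4; needs |A ∩ B| / |A| ≥ 2/3 — true.
(b) row B: |A| = 8, |A ∩ B| = 4; needs |A ∩ B| > |A ∖ B| — false.
(c) row D: |A| = 6, |A ∩ B| = 3; needs |A ∩ B| / |A| ≥ 2/5 — true.
(d) row C: |A| = 6, |A ∩ B| = 4; needs |A ∩ B| = 4 — true.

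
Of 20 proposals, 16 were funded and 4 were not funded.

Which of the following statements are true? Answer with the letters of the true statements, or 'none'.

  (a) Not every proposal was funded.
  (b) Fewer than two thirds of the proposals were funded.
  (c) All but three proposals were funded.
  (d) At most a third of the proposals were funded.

(a)

|A| = 20, |A ∩ B| = 16, |A ∖ B| = 4.
(a) A ⊄ B (|A ∖ B| ≥ 1): holds.
(b) |A ∩ B| / |A| < 2/3: fails.
(c) |A ∖ B| = 3: fails.
(d) |A ∩ B| / |A| ≤ 1/3: fails.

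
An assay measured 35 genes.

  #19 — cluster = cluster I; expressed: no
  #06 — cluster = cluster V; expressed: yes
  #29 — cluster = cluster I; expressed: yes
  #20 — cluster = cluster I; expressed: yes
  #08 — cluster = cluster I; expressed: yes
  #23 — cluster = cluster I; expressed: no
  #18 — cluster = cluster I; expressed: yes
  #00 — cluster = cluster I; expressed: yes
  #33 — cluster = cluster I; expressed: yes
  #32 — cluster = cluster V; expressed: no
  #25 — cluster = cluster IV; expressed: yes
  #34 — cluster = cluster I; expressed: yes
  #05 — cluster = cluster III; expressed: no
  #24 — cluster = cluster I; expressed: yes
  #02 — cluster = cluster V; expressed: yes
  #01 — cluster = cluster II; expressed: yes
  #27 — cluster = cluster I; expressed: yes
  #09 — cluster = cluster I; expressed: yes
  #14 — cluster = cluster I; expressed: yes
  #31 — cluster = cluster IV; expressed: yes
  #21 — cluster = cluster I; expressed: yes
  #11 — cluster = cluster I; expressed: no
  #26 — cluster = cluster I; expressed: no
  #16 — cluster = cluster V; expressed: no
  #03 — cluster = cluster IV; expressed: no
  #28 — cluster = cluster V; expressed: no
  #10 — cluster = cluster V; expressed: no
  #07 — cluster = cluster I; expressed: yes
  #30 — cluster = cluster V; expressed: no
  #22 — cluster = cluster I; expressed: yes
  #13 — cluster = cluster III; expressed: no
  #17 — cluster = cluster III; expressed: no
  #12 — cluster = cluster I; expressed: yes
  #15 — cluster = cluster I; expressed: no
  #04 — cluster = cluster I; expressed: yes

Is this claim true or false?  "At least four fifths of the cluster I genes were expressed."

'At least four fifths of the cluster I genes were expressed' holds iff |A ∩ B| / |A| ≥ 4/5.
|A| = 21, |A ∩ B| = 16, |A ∖ B| = 5.
|A ∩ B|/|A| = 16/21, so the statement is false.

False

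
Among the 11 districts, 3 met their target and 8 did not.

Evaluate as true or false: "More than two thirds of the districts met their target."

False

Truth condition: |A ∩ B| / |A| > 2/3.
|A| = 11, |A ∩ B| = 3, |A ∖ B| = 8.
|A ∩ B|/|A| = 3/11, so the statement is false.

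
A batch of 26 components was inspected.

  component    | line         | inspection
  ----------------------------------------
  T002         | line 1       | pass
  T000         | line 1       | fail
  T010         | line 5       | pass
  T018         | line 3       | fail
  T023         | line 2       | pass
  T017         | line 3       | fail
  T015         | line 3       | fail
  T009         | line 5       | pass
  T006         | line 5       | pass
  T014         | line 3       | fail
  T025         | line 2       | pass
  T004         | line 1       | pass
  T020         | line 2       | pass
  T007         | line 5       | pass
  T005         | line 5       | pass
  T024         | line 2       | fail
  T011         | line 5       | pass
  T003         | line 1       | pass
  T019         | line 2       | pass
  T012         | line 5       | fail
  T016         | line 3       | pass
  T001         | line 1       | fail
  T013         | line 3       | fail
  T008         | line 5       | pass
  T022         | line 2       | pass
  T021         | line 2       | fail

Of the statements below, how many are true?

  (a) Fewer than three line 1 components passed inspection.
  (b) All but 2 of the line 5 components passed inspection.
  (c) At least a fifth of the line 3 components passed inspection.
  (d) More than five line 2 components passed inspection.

0

(a) line 1: |A| = 5, |A ∩ B| = 3; needs |A ∩ B| < 3 — false.
(b) line 5: |A| = 8, |A ∩ B| = 7; needs |A ∖ B| = 2 — false.
(c) line 3: |A| = 6, |A ∩ B| = 1; needs |A ∩ B| / |A| ≥ 1/5 — false.
(d) line 2: |A| = 7, |A ∩ B| = 5; needs |A ∩ B| > 5 — false.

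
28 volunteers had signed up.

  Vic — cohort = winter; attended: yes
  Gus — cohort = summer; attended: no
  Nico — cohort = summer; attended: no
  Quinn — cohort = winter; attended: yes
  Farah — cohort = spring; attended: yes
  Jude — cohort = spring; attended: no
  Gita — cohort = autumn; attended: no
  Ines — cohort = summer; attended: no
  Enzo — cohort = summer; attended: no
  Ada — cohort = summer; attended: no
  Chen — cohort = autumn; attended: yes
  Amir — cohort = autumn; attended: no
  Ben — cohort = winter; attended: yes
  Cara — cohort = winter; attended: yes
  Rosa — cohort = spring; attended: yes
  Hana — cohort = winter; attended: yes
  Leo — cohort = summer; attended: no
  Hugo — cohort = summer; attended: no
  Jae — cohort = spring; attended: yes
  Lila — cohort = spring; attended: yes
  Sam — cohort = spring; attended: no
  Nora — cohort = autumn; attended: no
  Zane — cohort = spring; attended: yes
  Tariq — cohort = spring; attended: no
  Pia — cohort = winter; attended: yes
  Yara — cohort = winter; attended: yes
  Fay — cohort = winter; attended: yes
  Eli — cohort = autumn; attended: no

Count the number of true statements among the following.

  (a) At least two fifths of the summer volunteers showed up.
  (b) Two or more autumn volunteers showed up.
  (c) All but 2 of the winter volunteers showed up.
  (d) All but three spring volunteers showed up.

(a) summer: |A| = 7, |A ∩ B| = 0; needs |A ∩ B| / |A| ≥ 2/5 — false.
(b) autumn: |A| = 5, |A ∩ B| = 1; needs |A ∩ B| ≥ 2 — false.
(c) winter: |A| = 8, |A ∩ B| = 8; needs |A ∖ B| = 2 — false.
(d) spring: |A| = 8, |A ∩ B| = 5; needs |A ∖ B| = 3 — true.

1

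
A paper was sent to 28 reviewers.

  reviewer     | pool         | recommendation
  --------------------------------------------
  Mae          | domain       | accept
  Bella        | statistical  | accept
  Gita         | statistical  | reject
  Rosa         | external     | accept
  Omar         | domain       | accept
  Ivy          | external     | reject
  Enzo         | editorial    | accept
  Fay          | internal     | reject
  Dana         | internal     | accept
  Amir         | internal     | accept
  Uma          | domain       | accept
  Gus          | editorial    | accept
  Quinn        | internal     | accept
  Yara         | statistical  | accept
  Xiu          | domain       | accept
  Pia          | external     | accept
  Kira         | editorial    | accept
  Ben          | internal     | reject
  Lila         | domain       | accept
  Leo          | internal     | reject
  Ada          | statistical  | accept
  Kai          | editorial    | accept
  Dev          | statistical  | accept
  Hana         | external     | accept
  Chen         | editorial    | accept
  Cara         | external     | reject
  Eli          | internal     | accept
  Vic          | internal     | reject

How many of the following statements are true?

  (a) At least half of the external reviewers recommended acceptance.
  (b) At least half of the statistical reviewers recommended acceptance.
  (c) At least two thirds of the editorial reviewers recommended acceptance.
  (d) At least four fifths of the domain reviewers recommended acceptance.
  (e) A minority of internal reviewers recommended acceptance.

(a) external: |A| = 5, |A ∩ B| = 3; needs |A ∩ B| ≥ |A ∖ B| — true.
(b) statistical: |A| = 5, |A ∩ B| = 4; needs |A ∩ B| ≥ |A ∖ B| — true.
(c) editorial: |A| = 5, |A ∩ B| = 5; needs |A ∩ B| / |A| ≥ 2/3 — true.
(d) domain: |A| = 5, |A ∩ B| = 5; needs |A ∩ B| / |A| ≥ 4/5 — true.
(e) internal: |A| = 8, |A ∩ B| = 4; needs |A ∩ B| < |A ∖ B| — false.

4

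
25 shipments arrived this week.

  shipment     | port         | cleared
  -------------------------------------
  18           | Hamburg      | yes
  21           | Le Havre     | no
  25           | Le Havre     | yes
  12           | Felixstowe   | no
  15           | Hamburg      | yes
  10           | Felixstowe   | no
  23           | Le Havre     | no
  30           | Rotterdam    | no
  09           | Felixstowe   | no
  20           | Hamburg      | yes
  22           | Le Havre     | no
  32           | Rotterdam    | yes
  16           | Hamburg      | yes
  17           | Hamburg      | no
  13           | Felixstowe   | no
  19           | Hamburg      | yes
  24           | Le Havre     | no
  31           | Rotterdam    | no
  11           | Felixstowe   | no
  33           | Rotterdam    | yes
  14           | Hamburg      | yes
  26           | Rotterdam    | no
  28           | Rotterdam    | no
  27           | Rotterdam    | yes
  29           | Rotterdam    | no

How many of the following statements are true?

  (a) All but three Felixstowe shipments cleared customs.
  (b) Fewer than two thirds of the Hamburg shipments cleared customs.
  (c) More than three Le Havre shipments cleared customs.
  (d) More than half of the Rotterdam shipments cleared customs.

(a) Felixstowe: |A| = 5, |A ∩ B| = 0; needs |A ∖ B| = 3 — false.
(b) Hamburg: |A| = 7, |A ∩ B| = 6; needs |A ∩ B| / |A| < 2/3 — false.
(c) Le Havre: |A| = 5, |A ∩ B| = 1; needs |A ∩ B| > 3 — false.
(d) Rotterdam: |A| = 8, |A ∩ B| = 3; needs |A ∩ B| > |A ∖ B| — false.

0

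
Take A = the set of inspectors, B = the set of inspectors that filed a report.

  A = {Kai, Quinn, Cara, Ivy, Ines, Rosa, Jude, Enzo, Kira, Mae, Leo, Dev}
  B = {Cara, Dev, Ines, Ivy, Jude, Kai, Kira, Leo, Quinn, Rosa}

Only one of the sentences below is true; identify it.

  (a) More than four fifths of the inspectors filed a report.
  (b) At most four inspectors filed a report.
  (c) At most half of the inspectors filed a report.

|A| = 12, |A ∩ B| = 10, |A ∖ B| = 2.
(a) requires |A ∩ B| / |A| > 4/5: true.
(b) requires |A ∩ B| ≤ 4: false.
(c) requires |A ∩ B| ≤ |A ∖ B|: false.

(a)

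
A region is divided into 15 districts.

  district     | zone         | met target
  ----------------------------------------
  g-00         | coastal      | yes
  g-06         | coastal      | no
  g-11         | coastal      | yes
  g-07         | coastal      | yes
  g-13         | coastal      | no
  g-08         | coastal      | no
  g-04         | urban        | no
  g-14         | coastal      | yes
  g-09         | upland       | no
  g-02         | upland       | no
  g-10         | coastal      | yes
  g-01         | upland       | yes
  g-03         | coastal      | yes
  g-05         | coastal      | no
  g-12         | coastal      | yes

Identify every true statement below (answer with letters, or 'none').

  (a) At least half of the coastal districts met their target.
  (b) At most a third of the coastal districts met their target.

(a)

|A| = 11, |A ∩ B| = 7, |A ∖ B| = 4.
(a) |A ∩ B| ≥ |A ∖ B|: holds.
(b) |A ∩ B| / |A| ≤ 1/3: fails.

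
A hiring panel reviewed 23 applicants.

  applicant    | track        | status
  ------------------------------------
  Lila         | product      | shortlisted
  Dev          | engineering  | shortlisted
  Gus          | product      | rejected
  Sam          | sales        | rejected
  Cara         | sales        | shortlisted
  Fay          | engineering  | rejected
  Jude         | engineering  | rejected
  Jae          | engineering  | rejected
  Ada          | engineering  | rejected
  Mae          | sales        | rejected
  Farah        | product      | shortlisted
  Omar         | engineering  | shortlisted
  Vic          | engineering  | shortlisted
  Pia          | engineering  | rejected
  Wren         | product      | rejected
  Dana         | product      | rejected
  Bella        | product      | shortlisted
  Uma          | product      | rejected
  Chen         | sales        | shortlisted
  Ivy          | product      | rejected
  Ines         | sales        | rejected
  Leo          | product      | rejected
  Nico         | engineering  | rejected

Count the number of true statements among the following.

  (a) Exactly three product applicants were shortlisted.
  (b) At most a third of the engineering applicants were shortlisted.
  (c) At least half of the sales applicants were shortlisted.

2

(a) product: |A| = 9, |A ∩ B| = 3; needs |A ∩ B| = 3 — true.
(b) engineering: |A| = 9, |A ∩ B| = 3; needs |A ∩ B| / |A| ≤ 1/3 — true.
(c) sales: |A| = 5, |A ∩ B| = 2; needs |A ∩ B| ≥ |A ∖ B| — false.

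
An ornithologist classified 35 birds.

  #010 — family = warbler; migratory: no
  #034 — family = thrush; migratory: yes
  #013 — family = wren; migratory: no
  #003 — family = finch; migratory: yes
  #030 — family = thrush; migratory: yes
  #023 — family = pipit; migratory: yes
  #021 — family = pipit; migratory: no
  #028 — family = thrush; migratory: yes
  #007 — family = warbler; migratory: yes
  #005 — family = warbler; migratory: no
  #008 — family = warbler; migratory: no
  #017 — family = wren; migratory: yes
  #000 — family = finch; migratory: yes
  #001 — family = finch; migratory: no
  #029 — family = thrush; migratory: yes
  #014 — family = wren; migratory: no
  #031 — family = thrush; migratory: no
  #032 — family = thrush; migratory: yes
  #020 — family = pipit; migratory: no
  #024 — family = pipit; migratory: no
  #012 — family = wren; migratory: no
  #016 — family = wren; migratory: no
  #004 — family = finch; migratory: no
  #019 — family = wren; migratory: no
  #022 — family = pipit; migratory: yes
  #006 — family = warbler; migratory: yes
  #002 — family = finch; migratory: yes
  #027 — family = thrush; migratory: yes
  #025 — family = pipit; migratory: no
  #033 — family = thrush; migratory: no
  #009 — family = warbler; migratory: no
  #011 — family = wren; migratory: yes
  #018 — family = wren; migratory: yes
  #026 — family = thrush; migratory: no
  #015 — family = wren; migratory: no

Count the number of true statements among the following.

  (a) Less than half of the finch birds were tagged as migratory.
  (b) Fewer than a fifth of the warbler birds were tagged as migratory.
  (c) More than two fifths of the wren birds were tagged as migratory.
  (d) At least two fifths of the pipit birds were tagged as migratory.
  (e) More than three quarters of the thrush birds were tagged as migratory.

(a) finch: |A| = 5, |A ∩ B| = 3; needs |A ∩ B| < |A ∖ B| — false.
(b) warbler: |A| = 6, |A ∩ B| = 2; needs |A ∩ B| / |A| < 1/5 — false.
(c) wren: |A| = 9, |A ∩ B| = 3; needs |A ∩ B| / |A| > 2/5 — false.
(d) pipit: |A| = 6, |A ∩ B| = 2; needs |A ∩ B| / |A| ≥ 2/5 — false.
(e) thrush: |A| = 9, |A ∩ B| = 6; needs |A ∩ B| / |A| > 3/4 — false.

0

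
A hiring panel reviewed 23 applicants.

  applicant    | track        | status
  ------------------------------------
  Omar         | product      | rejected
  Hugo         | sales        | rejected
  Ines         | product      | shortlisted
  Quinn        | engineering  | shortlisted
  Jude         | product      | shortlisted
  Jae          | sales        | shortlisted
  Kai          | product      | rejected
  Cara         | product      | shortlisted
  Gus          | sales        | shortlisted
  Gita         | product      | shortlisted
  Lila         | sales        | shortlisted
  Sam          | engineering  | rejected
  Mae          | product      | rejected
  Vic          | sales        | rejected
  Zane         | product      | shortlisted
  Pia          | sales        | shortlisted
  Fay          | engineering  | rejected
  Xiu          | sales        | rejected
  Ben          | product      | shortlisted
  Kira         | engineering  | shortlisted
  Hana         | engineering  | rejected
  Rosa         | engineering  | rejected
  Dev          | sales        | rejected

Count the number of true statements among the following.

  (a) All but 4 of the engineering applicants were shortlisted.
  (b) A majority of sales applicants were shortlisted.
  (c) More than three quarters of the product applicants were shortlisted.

(a) engineering: |A| = 6, |A ∩ B| = 2; needs |A ∖ B| = 4 — true.
(b) sales: |A| = 8, |A ∩ B| = 4; needs |A ∩ B| > |A ∖ B| — false.
(c) product: |A| = 9, |A ∩ B| = 6; needs |A ∩ B| / |A| > 3/4 — false.

1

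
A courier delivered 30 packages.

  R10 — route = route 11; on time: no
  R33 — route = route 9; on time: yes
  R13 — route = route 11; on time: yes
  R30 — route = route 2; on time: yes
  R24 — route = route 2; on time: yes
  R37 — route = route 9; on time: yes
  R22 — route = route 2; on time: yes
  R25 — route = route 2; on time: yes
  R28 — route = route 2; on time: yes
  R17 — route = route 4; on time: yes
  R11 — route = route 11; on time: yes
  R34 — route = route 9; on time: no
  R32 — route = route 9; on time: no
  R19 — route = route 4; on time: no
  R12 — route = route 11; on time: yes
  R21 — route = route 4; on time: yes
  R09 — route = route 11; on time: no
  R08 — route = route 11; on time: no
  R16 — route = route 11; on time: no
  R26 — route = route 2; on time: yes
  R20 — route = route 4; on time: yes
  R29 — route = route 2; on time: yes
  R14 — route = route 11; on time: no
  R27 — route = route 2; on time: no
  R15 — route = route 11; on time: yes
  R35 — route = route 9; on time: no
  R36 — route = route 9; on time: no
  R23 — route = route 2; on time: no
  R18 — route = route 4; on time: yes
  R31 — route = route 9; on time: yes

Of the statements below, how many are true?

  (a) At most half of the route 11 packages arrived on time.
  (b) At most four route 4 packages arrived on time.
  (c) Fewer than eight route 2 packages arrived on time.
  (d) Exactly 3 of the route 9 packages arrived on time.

4

(a) route 11: |A| = 9, |A ∩ B| = 4; needs |A ∩ B| ≤ |A ∖ B| — true.
(b) route 4: |A| = 5, |A ∩ B| = 4; needs |A ∩ B| ≤ 4 — true.
(c) route 2: |A| = 9, |A ∩ B| = 7; needs |A ∩ B| < 8 — true.
(d) route 9: |A| = 7, |A ∩ B| = 3; needs |A ∩ B| = 3 — true.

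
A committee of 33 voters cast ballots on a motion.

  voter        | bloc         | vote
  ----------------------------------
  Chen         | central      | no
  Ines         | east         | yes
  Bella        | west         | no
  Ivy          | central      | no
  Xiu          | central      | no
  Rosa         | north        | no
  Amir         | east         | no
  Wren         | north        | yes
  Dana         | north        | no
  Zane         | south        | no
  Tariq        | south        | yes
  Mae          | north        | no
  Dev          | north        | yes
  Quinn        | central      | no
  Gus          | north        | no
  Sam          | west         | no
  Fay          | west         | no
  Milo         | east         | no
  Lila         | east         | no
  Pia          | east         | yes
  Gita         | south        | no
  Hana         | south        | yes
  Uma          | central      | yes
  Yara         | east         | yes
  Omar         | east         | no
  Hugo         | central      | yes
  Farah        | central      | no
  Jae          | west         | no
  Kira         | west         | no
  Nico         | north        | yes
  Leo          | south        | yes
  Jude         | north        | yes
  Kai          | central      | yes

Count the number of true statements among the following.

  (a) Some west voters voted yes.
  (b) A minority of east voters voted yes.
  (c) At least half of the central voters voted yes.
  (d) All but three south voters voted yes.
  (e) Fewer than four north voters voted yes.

1

(a) west: |A| = 5, |A ∩ B| = 0; needs A ∩ B ≠ ∅ (|A ∩ B| ≥ 1) — false.
(b) east: |A| = 7, |A ∩ B| = 3; needs |A ∩ B| < |A ∖ B| — true.
(c) central: |A| = 8, |A ∩ B| = 3; needs |A ∩ B| ≥ |A ∖ B| — false.
(d) south: |A| = 5, |A ∩ B| = 3; needs |A ∖ B| = 3 — false.
(e) north: |A| = 8, |A ∩ B| = 4; needs |A ∩ B| < 4 — false.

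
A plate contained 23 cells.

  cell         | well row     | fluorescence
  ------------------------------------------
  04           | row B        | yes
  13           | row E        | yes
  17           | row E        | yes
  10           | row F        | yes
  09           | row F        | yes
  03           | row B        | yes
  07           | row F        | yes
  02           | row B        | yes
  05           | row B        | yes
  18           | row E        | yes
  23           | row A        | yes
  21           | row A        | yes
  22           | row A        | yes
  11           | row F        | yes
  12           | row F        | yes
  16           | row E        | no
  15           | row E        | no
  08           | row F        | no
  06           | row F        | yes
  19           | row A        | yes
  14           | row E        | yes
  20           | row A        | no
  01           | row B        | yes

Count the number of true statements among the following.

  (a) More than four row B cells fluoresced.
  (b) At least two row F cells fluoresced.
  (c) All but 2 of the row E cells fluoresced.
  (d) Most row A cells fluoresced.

4

(a) row B: |A| = 5, |A ∩ B| = 5; needs |A ∩ B| > 4 — true.
(b) row F: |A| = 7, |A ∩ B| = 6; needs |A ∩ B| ≥ 2 — true.
(c) row E: |A| = 6, |A ∩ B| = 4; needs |A ∖ B| = 2 — true.
(d) row A: |A| = 5, |A ∩ B| = 4; needs |A ∩ B| > |A ∖ B| — true.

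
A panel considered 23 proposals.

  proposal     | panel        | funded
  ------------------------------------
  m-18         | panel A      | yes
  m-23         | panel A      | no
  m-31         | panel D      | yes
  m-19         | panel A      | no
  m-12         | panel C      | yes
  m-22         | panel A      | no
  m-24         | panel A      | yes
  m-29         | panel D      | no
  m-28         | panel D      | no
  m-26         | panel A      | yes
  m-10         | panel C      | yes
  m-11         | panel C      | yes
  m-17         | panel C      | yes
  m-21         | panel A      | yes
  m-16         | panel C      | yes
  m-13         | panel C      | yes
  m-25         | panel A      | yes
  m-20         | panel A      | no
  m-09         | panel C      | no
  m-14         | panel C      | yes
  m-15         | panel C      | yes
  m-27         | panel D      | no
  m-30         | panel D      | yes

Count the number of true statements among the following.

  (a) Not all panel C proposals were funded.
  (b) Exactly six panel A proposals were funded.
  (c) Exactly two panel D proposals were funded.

2

(a) panel C: |A| = 9, |A ∩ B| = 8; needs A ⊄ B (|A ∖ B| ≥ 1) — true.
(b) panel A: |A| = 9, |A ∩ B| = 5; needs |A ∩ B| = 6 — false.
(c) panel D: |A| = 5, |A ∩ B| = 2; needs |A ∩ B| = 2 — true.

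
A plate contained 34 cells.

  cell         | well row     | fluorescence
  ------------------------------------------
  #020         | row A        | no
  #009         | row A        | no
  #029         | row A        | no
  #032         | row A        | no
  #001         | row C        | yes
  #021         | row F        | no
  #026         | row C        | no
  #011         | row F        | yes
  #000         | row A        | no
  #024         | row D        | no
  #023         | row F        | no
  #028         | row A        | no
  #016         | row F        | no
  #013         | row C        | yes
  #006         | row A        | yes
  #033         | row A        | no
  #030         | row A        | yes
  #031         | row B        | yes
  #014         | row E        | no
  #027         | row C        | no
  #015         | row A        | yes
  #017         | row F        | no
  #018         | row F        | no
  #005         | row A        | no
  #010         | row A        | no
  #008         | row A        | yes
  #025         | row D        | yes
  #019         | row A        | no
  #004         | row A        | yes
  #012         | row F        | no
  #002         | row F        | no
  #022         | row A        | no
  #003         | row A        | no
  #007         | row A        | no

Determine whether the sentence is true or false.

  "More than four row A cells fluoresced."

Truth condition: |A ∩ B| > 4.
|A| = 18, |A ∩ B| = 5, |A ∖ B| = 13.
|A ∩ B| = 5, so the statement is true.

True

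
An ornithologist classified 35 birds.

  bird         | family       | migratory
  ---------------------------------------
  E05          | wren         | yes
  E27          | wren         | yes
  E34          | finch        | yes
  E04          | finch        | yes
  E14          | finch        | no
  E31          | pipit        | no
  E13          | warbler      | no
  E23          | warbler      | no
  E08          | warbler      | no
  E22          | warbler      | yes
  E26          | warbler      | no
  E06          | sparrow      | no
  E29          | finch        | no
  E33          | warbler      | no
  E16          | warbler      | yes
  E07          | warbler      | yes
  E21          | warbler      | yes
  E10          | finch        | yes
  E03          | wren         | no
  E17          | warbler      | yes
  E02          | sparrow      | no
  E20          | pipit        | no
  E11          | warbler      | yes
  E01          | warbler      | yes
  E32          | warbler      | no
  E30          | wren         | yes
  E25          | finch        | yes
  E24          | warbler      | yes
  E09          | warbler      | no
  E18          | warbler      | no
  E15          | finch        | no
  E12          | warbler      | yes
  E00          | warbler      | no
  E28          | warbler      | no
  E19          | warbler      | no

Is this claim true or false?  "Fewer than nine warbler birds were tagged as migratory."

False

Truth condition: |A ∩ B| < 9.
|A| = 20, |A ∩ B| = 9, |A ∖ B| = 11.
|A ∩ B| = 9, so the statement is false.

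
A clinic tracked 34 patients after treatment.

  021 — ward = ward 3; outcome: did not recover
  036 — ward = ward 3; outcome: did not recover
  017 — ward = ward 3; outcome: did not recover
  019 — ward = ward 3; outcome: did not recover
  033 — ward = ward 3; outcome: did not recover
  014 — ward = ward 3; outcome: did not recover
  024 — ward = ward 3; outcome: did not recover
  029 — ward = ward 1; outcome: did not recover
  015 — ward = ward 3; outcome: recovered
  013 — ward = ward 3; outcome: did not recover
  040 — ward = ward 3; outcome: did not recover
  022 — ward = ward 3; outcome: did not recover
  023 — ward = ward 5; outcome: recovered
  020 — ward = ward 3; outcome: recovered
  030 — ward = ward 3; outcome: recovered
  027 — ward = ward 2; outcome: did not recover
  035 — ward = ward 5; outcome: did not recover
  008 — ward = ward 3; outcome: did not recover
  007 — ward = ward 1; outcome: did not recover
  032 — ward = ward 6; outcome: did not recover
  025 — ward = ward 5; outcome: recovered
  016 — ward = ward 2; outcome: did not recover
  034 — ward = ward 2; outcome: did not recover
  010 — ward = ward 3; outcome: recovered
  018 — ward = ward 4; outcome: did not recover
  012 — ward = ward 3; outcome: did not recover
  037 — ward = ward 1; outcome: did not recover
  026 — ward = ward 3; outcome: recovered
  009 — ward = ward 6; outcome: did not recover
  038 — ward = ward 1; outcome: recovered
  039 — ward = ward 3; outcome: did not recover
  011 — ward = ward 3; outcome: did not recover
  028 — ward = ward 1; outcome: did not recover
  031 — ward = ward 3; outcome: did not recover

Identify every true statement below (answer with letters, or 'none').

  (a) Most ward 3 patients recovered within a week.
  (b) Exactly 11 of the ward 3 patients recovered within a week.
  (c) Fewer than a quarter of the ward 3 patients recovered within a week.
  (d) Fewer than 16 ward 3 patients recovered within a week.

(d)

|A| = 20, |A ∩ B| = 5, |A ∖ B| = 15.
(a) |A ∩ B| > |A ∖ B|: fails.
(b) |A ∩ B| = 11: fails.
(c) |A ∩ B| / |A| < 1/4: fails.
(d) |A ∩ B| < 16: holds.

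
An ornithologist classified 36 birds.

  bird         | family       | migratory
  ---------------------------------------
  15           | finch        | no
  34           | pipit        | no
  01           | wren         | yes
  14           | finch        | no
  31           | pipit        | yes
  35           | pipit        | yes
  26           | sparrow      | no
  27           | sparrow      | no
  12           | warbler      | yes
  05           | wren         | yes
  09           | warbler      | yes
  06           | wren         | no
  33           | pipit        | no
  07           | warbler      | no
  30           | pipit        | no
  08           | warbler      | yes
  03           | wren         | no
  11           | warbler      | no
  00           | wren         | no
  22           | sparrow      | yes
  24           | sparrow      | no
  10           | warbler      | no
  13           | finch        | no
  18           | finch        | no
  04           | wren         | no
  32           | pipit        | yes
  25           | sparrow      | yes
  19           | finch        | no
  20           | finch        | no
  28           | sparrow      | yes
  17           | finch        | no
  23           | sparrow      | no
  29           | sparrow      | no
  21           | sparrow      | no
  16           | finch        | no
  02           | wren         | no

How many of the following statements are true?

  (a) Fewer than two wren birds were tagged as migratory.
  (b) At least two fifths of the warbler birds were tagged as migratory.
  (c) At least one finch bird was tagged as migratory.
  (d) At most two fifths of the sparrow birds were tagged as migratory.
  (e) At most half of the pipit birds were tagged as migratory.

(a) wren: |A| = 7, |A ∩ B| = 2; needs |A ∩ B| < 2 — false.
(b) warbler: |A| = 6, |A ∩ B| = 3; needs |A ∩ B| / |A| ≥ 2/5 — true.
(c) finch: |A| = 8, |A ∩ B| = 0; needs A ∩ B ≠ ∅ (|A ∩ B| ≥ 1) — false.
(d) sparrow: |A| = 9, |A ∩ B| = 3; needs |A ∩ B| / |A| ≤ 2/5 — true.
(e) pipit: |A| = 6, |A ∩ B| = 3; needs |A ∩ B| ≤ |A ∖ B| — true.

3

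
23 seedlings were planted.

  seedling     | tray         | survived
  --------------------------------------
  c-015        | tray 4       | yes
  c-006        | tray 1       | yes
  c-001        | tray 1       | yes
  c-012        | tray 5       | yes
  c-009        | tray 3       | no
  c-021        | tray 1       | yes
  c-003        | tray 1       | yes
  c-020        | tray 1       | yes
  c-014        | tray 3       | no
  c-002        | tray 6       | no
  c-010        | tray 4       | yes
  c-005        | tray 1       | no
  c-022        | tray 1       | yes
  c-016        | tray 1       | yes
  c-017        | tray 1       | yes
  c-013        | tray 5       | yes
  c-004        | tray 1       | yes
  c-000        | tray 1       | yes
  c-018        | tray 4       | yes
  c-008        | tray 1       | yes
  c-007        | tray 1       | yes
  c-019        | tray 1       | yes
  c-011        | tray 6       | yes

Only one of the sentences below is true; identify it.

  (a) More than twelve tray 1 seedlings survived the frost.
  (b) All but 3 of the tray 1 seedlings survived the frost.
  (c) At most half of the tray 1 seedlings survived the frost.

|A| = 14, |A ∩ B| = 13, |A ∖ B| = 1.
(a) requires |A ∩ B| > 12: true.
(b) requires |A ∖ B| = 3: false.
(c) requires |A ∩ B| ≤ |A ∖ B|: false.

(a)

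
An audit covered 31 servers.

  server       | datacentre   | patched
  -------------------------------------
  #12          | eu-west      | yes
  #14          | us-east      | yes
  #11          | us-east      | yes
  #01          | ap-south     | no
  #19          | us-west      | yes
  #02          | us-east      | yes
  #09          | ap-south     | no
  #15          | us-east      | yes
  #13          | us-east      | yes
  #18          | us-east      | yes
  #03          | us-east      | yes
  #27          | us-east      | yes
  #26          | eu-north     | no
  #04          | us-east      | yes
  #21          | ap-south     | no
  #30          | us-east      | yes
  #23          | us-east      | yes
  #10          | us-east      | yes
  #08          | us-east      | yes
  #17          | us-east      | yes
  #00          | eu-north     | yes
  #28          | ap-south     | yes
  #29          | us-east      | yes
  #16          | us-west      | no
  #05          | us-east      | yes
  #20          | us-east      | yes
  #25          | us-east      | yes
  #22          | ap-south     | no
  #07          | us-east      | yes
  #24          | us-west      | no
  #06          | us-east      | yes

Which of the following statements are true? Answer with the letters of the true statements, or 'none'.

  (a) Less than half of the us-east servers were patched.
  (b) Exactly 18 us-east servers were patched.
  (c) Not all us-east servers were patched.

none

|A| = 20, |A ∩ B| = 20, |A ∖ B| = 0.
(a) |A ∩ B| < |A ∖ B|: fails.
(b) |A ∩ B| = 18: fails.
(c) A ⊄ B (|A ∖ B| ≥ 1): fails.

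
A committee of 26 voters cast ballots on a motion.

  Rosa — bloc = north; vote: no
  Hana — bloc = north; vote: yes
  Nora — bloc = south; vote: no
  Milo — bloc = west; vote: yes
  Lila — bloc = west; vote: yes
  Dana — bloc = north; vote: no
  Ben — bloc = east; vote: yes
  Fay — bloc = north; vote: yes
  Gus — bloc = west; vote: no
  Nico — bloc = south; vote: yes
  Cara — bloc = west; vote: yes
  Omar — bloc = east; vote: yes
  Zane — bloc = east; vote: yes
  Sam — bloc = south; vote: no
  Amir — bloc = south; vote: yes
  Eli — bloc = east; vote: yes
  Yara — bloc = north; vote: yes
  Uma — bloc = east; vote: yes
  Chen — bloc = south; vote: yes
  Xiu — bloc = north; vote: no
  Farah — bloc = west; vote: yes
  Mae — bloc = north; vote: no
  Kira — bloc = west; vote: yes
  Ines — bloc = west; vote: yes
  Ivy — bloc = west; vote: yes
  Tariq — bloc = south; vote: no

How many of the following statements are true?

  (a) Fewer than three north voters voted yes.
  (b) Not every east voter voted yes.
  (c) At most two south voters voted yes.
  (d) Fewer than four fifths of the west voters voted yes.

0

(a) north: |A| = 7, |A ∩ B| = 3; needs |A ∩ B| < 3 — false.
(b) east: |A| = 5, |A ∩ B| = 5; needs A ⊄ B (|A ∖ B| ≥ 1) — false.
(c) south: |A| = 6, |A ∩ B| = 3; needs |A ∩ B| ≤ 2 — false.
(d) west: |A| = 8, |A ∩ B| = 7; needs |A ∩ B| / |A| < 4/5 — false.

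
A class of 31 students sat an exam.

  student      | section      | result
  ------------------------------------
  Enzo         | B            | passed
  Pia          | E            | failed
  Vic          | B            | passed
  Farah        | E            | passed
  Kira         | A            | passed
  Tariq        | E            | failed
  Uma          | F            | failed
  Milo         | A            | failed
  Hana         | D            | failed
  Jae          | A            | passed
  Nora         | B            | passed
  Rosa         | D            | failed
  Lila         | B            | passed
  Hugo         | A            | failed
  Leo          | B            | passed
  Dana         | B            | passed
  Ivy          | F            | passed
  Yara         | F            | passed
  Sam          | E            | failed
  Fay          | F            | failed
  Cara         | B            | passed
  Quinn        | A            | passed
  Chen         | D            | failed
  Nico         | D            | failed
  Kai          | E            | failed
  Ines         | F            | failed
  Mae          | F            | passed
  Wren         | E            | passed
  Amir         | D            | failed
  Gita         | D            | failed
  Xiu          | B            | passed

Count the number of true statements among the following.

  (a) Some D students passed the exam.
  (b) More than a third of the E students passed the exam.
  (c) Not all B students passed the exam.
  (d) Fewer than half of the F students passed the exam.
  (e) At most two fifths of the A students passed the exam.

(a) D: |A| = 6, |A ∩ B| = 0; needs A ∩ B ≠ ∅ (|A ∩ B| ≥ 1) — false.
(b) E: |A| = 6, |A ∩ B| = 2; needs |A ∩ B| / |A| > 1/3 — false.
(c) B: |A| = 8, |A ∩ B| = 8; needs A ⊄ B (|A ∖ B| ≥ 1) — false.
(d) F: |A| = 6, |A ∩ B| = 3; needs |A ∩ B| < |A ∖ B| — false.
(e) A: |A| = 5, |A ∩ B| = 3; needs |A ∩ B| / |A| ≤ 2/5 — false.

0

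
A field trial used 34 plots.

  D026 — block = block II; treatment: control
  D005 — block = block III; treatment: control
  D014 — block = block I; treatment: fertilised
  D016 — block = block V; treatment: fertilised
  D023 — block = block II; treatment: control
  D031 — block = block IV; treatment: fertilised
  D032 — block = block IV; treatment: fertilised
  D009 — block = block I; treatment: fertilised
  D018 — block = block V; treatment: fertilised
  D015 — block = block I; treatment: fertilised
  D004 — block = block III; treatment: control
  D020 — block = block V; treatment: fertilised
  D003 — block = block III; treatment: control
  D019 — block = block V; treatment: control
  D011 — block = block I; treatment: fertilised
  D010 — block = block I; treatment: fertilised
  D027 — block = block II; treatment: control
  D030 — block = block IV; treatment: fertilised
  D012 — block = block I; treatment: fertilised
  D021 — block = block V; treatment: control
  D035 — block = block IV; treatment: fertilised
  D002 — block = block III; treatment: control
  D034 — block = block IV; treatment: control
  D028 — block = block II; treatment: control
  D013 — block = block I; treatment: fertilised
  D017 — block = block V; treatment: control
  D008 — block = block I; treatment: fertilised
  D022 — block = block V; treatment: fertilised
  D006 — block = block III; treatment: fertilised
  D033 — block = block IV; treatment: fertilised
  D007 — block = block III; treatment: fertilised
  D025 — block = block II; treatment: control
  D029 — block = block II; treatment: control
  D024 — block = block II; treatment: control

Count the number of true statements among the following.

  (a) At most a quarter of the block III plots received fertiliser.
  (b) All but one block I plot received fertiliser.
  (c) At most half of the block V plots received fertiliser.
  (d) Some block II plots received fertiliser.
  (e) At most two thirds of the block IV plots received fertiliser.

0

(a) block III: |A| = 6, |A ∩ B| = 2; needs |A ∩ B| / |A| ≤ 1/4 — false.
(b) block I: |A| = 8, |A ∩ B| = 8; needs |A ∖ B| = 1 — false.
(c) block V: |A| = 7, |A ∩ B| = 4; needs |A ∩ B| ≤ |A ∖ B| — false.
(d) block II: |A| = 7, |A ∩ B| = 0; needs A ∩ B ≠ ∅ (|A ∩ B| ≥ 1) — false.
(e) block IV: |A| = 6, |A ∩ B| = 5; needs |A ∩ B| / |A| ≤ 2/3 — false.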